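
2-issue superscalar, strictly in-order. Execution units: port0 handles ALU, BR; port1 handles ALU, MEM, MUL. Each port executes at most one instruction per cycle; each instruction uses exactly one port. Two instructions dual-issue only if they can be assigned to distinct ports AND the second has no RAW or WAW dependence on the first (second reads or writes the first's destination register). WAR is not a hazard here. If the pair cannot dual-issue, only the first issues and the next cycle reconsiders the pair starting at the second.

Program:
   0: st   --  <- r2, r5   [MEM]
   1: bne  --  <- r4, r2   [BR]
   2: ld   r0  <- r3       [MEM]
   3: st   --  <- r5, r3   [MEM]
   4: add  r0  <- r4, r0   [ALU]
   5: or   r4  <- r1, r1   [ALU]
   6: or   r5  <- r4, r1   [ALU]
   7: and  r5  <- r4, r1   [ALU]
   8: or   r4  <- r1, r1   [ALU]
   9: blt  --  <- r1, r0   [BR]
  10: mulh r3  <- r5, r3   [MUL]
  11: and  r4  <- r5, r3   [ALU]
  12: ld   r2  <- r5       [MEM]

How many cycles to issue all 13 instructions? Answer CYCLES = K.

0. st.MEM bne.BR @i0/i1  | pair
1. ld.MEM @i2  | no-port MEM/MEM
2. st.MEM add.ALU @i3/i4  | pair
3. or.ALU @i5  | RAW r4
4. or.ALU @i6  | WAW r5
5. and.ALU or.ALU @i7/i8  | pair
6. blt.BR mulh.MUL @i9/i10  | pair
7. and.ALU ld.MEM @i11/i12  | pair

CYCLES = 8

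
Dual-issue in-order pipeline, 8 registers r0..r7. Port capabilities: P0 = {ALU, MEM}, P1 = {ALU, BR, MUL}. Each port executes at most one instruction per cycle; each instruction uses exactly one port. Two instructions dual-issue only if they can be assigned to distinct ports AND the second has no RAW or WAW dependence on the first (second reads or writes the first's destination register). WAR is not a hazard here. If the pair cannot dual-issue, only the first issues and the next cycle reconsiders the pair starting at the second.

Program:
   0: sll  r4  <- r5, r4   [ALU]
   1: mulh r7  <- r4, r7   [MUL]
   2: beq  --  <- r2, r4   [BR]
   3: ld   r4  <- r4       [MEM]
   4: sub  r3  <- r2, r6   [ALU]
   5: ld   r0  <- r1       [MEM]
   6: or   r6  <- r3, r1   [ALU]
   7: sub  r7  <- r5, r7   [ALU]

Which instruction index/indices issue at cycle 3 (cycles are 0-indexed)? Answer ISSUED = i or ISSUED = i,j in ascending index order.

#0 head=0: sll.ALU i0 RAW r4
#1 head=1: mulh.MUL i1 no-port MUL/BR
#2 head=2: beq.BR/ld.MEM i2&i3 pair
#3 head=4: sub.ALU/ld.MEM i4&i5 pair
#4 head=6: or.ALU/sub.ALU i6&i7 pair

ISSUED = 4,5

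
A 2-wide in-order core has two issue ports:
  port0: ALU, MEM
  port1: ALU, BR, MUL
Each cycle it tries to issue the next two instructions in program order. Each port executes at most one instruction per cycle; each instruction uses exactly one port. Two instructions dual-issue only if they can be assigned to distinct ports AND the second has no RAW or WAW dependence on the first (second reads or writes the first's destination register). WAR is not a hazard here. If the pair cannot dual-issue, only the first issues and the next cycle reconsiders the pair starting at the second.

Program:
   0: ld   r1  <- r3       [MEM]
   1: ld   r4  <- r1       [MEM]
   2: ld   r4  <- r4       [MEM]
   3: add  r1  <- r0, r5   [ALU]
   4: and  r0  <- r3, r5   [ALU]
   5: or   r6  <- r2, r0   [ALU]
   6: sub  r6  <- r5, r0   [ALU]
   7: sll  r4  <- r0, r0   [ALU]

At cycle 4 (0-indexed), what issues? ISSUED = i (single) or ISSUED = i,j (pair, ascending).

ISSUED = 5

c0: i0 ld  no-port MEM/MEM
c1: i1 ld  no-port MEM/MEM
c2: i2/i3 ld+add  dual
c3: i4 and  RAW r0
c4: i5 or  WAW r6
c5: i6/i7 sub+sll  dual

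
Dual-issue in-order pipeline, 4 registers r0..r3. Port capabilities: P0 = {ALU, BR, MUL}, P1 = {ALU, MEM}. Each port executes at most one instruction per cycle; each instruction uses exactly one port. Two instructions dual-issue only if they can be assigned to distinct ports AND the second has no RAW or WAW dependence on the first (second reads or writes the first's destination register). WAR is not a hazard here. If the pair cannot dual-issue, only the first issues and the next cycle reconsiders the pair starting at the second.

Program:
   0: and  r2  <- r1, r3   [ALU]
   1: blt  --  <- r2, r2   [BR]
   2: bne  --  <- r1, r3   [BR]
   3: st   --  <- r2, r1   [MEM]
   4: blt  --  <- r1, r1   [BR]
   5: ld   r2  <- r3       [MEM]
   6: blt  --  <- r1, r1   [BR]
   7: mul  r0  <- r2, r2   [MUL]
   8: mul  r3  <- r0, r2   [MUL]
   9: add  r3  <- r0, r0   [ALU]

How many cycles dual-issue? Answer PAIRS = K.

0. and.ALU @i0  | RAW r2
1. blt.BR @i1  | no-port BR/BR
2. bne.BR+st.MEM @i2/i3  | pair
3. blt.BR+ld.MEM @i4/i5  | pair
4. blt.BR @i6  | no-port BR/MUL
5. mul.MUL @i7  | no-port MUL/MUL
6. mul.MUL @i8  | WAW r3
7. add.ALU @i9  | tail

PAIRS = 2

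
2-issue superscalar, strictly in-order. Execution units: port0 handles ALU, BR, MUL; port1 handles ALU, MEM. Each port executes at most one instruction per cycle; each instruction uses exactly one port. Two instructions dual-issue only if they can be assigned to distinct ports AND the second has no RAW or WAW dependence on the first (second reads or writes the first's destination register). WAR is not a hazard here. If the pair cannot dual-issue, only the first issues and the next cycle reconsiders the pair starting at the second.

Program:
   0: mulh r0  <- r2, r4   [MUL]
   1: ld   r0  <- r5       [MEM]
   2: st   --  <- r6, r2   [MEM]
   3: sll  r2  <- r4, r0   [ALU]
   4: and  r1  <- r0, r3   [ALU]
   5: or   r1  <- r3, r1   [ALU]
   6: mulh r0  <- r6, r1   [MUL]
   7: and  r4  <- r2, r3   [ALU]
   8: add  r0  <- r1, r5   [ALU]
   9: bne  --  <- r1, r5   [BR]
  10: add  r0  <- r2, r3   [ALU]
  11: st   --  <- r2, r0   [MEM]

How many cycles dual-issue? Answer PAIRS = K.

PAIRS = 3

[0] i0  mulh.MUL  -- WAW r0
[1] i1  ld.MEM  -- no-port MEM/MEM
[2] i2/i3  st.MEM sll.ALU  -- dual
[3] i4  and.ALU  -- RAW+WAW r1
[4] i5  or.ALU  -- RAW r1
[5] i6/i7  mulh.MUL and.ALU  -- dual
[6] i8/i9  add.ALU bne.BR  -- dual
[7] i10  add.ALU  -- RAW r0
[8] i11  st.MEM  -- tail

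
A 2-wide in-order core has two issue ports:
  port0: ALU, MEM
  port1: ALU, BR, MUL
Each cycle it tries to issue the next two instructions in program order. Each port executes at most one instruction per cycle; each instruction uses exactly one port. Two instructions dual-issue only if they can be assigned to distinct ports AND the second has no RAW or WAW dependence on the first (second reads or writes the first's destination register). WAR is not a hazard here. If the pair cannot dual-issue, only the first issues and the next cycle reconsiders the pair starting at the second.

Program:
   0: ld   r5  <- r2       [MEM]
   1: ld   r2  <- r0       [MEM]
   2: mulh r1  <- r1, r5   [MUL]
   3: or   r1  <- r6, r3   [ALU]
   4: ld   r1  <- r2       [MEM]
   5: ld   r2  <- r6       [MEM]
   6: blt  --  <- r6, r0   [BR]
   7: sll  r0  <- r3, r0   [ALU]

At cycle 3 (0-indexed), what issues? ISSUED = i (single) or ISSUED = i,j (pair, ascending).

t=0 i0:ld.MEM ; no-port MEM/MEM
t=1 i1+i2:ld.MEM+mulh.MUL ; 2-wide
t=2 i3:or.ALU ; WAW r1
t=3 i4:ld.MEM ; no-port MEM/MEM
t=4 i5+i6:ld.MEM+blt.BR ; 2-wide
t=5 i7:sll.ALU ; tail

ISSUED = 4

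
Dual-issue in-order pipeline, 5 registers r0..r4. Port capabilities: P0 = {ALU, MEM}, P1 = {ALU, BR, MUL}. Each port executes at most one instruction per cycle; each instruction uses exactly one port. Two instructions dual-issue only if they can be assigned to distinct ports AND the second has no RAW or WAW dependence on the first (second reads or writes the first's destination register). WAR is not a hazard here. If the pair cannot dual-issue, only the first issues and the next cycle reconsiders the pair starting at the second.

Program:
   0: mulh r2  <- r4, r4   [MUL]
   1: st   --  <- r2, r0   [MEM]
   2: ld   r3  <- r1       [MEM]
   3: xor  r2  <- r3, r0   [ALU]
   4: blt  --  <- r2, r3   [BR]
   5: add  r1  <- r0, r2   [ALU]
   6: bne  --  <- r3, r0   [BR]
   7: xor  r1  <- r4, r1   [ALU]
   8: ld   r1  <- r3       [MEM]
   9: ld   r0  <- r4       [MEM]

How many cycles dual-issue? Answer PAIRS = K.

PAIRS = 2

[0] i0  mulh  -- RAW r2
[1] i1  st  -- no-port MEM/MEM
[2] i2  ld  -- RAW r3
[3] i3  xor  -- RAW r2
[4] i4+i5  blt;add  -- dual
[5] i6+i7  bne;xor  -- dual
[6] i8  ld  -- no-port MEM/MEM
[7] i9  ld  -- tail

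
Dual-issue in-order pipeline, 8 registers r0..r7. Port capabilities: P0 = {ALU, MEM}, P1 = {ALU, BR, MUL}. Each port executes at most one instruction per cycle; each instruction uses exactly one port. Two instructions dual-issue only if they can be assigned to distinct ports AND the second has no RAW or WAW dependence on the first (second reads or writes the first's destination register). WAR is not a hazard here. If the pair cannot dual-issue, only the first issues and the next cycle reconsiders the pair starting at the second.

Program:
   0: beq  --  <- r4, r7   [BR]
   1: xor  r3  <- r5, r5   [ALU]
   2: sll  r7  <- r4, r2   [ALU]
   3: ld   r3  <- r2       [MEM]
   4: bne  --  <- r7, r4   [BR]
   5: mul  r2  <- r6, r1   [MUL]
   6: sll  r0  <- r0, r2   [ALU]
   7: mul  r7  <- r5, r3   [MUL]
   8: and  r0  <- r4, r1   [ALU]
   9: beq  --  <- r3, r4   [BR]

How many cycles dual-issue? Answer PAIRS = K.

PAIRS = 4

t=0 i0,i1:beq;xor ; 2-wide
t=1 i2,i3:sll;ld ; 2-wide
t=2 i4:bne ; no-port BR/MUL
t=3 i5:mul ; RAW r2
t=4 i6,i7:sll;mul ; 2-wide
t=5 i8,i9:and;beq ; 2-wide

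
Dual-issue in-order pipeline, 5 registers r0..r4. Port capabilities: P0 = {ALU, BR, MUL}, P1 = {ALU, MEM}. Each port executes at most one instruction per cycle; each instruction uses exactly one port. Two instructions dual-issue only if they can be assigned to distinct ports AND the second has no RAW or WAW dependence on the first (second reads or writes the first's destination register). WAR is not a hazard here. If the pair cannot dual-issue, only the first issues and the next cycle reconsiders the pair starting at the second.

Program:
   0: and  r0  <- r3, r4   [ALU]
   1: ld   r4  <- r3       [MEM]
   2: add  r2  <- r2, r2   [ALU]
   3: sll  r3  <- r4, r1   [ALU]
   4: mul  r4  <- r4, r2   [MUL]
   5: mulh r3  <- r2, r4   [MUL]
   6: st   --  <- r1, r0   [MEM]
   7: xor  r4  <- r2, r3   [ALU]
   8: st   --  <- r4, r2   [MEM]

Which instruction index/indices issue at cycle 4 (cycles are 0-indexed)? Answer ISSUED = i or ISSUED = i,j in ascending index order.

[0] i0&i1  and.ALU ld.MEM  -- pair
[1] i2&i3  add.ALU sll.ALU  -- pair
[2] i4  mul.MUL  -- no-port MUL/MUL
[3] i5&i6  mulh.MUL st.MEM  -- pair
[4] i7  xor.ALU  -- RAW r4
[5] i8  st.MEM  -- tail

ISSUED = 7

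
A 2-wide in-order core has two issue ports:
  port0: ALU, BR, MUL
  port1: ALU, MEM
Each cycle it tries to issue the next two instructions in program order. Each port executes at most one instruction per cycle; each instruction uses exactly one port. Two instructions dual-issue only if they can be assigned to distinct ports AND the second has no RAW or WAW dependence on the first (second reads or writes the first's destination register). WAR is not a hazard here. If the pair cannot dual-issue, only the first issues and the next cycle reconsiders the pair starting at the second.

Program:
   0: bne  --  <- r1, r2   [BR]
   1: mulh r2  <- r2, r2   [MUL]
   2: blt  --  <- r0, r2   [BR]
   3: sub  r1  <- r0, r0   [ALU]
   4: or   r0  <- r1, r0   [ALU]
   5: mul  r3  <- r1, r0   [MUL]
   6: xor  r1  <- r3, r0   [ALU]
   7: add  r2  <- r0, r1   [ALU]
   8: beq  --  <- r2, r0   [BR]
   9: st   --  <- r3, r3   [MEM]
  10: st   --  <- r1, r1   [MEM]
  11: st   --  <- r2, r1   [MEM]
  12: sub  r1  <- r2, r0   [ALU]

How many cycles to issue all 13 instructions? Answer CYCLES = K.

CYCLES = 10

t=0 i0:bne.BR ; no-port BR/MUL
t=1 i1:mulh.MUL ; no-port MUL/BR
t=2 i2/i3:blt.BR;sub.ALU ; pair
t=3 i4:or.ALU ; RAW r0
t=4 i5:mul.MUL ; RAW r3
t=5 i6:xor.ALU ; RAW r1
t=6 i7:add.ALU ; RAW r2
t=7 i8/i9:beq.BR;st.MEM ; pair
t=8 i10:st.MEM ; no-port MEM/MEM
t=9 i11/i12:st.MEM;sub.ALU ; pair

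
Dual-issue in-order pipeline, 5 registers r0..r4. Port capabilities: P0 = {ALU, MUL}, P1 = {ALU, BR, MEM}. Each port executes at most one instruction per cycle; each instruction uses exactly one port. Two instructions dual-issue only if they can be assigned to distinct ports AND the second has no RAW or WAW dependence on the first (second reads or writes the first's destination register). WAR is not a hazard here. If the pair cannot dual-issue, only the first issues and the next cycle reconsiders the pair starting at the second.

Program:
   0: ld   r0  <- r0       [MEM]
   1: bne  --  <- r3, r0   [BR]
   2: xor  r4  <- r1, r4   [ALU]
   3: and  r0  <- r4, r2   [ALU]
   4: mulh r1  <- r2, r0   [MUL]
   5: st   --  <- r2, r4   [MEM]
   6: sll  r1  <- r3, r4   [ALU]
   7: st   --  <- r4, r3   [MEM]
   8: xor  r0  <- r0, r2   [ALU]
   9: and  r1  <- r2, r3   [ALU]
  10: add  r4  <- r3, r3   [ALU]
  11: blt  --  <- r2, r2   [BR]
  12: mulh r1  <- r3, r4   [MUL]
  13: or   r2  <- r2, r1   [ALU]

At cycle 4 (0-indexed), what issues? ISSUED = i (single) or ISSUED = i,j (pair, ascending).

t=0 i0:ld ; no-port MEM/BR
t=1 i1/i2:bne+xor ; dual
t=2 i3:and ; RAW r0
t=3 i4/i5:mulh+st ; dual
t=4 i6/i7:sll+st ; dual
t=5 i8/i9:xor+and ; dual
t=6 i10/i11:add+blt ; dual
t=7 i12:mulh ; RAW r1
t=8 i13:or ; tail

ISSUED = 6,7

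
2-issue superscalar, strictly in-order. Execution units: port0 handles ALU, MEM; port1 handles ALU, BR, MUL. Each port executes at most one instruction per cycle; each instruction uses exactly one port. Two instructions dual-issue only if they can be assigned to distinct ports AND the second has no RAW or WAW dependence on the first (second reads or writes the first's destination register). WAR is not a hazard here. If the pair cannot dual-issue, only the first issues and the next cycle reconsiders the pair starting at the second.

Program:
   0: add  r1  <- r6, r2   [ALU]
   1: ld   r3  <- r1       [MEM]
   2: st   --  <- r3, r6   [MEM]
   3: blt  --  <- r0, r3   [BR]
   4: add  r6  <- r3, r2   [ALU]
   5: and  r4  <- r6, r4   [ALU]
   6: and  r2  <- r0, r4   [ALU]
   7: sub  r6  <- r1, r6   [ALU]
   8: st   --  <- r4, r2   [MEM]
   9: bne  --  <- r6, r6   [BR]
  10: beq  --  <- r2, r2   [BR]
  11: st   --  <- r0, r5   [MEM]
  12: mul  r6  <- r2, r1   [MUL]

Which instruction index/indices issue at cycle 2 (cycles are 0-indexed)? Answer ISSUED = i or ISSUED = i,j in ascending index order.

ISSUED = 2,3

0. add @i0  | RAW r1
1. ld @i1  | no-port MEM/MEM
2. st blt @i2/i3  | dual
3. add @i4  | RAW r6
4. and @i5  | RAW r4
5. and sub @i6/i7  | dual
6. st bne @i8/i9  | dual
7. beq st @i10/i11  | dual
8. mul @i12  | tail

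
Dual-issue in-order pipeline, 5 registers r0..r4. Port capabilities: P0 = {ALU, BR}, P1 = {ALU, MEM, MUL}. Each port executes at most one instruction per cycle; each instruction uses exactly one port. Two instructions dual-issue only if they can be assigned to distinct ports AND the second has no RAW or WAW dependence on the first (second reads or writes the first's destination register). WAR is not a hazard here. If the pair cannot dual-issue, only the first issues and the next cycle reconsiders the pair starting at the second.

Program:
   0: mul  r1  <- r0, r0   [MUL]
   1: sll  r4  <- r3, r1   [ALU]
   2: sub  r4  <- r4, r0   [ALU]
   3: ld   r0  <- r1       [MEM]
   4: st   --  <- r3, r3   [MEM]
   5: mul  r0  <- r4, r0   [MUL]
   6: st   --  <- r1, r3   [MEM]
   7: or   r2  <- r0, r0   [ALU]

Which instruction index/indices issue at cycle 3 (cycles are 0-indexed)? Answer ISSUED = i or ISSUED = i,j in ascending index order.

ISSUED = 4

#0 head=0: mul.MUL i0 RAW r1
#1 head=1: sll.ALU i1 RAW+WAW r4
#2 head=2: sub.ALU ld.MEM i2+i3 pair
#3 head=4: st.MEM i4 no-port MEM/MUL
#4 head=5: mul.MUL i5 no-port MUL/MEM
#5 head=6: st.MEM or.ALU i6+i7 pair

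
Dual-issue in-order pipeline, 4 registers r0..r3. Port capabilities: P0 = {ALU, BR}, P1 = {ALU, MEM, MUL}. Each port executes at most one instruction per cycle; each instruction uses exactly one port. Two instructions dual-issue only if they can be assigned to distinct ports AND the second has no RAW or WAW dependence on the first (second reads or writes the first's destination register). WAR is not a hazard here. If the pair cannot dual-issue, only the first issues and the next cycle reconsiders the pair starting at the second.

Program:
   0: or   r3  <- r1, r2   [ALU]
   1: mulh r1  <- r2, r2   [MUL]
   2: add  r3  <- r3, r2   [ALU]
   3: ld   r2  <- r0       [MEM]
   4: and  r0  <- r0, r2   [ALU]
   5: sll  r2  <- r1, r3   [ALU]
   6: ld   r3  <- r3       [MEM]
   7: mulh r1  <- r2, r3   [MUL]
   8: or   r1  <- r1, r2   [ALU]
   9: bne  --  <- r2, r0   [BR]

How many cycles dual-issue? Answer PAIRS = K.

PAIRS = 4

#0 head=0: or;mulh i0+i1 dual
#1 head=2: add;ld i2+i3 dual
#2 head=4: and;sll i4+i5 dual
#3 head=6: ld i6 no-port MEM/MUL
#4 head=7: mulh i7 RAW+WAW r1
#5 head=8: or;bne i8+i9 dual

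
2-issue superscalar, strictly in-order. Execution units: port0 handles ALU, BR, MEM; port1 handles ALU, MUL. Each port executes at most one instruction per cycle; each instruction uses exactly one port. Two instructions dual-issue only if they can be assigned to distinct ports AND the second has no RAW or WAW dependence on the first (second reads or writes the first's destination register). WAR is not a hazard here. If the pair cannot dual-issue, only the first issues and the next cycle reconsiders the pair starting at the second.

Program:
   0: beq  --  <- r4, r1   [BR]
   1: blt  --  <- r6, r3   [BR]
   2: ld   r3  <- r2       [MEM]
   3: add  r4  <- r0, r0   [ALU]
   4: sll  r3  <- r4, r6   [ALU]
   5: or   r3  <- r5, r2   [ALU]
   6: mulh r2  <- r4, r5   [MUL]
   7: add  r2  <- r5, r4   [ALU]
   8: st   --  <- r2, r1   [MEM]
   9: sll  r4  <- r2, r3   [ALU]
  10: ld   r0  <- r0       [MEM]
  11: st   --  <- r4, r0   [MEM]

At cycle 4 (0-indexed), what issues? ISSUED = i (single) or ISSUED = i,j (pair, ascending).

[0] i0  beq.BR  -- no-port BR/BR
[1] i1  blt.BR  -- no-port BR/MEM
[2] i2+i3  ld.MEM add.ALU  -- pair
[3] i4  sll.ALU  -- WAW r3
[4] i5+i6  or.ALU mulh.MUL  -- pair
[5] i7  add.ALU  -- RAW r2
[6] i8+i9  st.MEM sll.ALU  -- pair
[7] i10  ld.MEM  -- no-port MEM/MEM
[8] i11  st.MEM  -- tail

ISSUED = 5,6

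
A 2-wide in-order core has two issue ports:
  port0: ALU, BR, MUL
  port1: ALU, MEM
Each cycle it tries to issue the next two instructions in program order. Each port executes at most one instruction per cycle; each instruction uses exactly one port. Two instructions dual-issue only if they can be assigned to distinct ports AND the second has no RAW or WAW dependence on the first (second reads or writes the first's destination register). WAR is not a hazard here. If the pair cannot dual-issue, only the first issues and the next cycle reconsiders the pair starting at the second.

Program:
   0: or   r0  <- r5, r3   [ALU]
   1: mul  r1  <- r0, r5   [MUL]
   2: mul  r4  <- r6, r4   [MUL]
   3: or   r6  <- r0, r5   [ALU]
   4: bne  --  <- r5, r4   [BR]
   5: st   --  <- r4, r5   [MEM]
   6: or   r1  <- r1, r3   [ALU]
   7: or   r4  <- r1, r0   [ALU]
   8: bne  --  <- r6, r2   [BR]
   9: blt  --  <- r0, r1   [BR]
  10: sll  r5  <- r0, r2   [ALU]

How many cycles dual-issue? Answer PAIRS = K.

0. or @i0  | RAW r0
1. mul @i1  | no-port MUL/MUL
2. mul+or @i2+i3  | 2-wide
3. bne+st @i4+i5  | 2-wide
4. or @i6  | RAW r1
5. or+bne @i7+i8  | 2-wide
6. blt+sll @i9+i10  | 2-wide

PAIRS = 4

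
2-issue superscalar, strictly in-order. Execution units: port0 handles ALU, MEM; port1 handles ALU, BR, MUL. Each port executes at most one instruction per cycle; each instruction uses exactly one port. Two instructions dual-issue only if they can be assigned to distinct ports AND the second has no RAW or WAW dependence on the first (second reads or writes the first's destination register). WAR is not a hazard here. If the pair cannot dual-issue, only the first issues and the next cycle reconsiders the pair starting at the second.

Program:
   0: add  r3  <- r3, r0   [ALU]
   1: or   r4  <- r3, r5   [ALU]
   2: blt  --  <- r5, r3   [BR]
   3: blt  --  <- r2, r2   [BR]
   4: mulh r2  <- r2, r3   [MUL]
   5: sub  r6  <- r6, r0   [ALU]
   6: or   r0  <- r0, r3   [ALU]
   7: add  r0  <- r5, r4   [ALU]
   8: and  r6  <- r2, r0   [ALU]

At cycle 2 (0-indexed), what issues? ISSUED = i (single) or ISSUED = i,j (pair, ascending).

ISSUED = 3

0. add.ALU @i0  | RAW r3
1. or.ALU;blt.BR @i1/i2  | dual
2. blt.BR @i3  | no-port BR/MUL
3. mulh.MUL;sub.ALU @i4/i5  | dual
4. or.ALU @i6  | WAW r0
5. add.ALU @i7  | RAW r0
6. and.ALU @i8  | tail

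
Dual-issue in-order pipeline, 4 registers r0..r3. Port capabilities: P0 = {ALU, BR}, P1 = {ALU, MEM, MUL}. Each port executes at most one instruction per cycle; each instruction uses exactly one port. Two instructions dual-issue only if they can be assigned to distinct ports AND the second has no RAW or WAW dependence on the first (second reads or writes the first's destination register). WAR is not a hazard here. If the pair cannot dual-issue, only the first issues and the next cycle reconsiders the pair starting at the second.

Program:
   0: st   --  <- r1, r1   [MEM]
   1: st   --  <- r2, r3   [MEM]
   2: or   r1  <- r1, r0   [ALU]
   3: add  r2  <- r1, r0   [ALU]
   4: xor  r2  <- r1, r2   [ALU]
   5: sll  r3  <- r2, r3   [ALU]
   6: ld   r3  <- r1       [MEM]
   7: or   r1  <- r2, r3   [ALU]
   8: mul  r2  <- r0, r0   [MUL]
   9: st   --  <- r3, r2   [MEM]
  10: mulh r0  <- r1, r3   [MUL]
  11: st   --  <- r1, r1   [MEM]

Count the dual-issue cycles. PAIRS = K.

PAIRS = 2

t=0 i0:st ; no-port MEM/MEM
t=1 i1,i2:st or ; pair
t=2 i3:add ; RAW+WAW r2
t=3 i4:xor ; RAW r2
t=4 i5:sll ; WAW r3
t=5 i6:ld ; RAW r3
t=6 i7,i8:or mul ; pair
t=7 i9:st ; no-port MEM/MUL
t=8 i10:mulh ; no-port MUL/MEM
t=9 i11:st ; tail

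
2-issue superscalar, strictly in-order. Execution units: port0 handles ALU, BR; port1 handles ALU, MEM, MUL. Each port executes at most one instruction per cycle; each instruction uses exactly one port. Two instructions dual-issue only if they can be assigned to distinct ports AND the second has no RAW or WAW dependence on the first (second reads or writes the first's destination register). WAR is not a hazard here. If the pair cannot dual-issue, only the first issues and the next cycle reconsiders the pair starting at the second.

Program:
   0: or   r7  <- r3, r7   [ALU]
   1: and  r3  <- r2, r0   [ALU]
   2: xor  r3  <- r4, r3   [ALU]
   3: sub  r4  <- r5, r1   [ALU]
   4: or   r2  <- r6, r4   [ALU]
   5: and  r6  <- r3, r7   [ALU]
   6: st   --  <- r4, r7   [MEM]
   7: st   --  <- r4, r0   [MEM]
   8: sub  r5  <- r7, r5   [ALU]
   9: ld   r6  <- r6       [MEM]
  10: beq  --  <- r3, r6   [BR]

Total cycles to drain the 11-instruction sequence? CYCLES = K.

0. or.ALU+and.ALU @i0/i1  | dual
1. xor.ALU+sub.ALU @i2/i3  | dual
2. or.ALU+and.ALU @i4/i5  | dual
3. st.MEM @i6  | no-port MEM/MEM
4. st.MEM+sub.ALU @i7/i8  | dual
5. ld.MEM @i9  | RAW r6
6. beq.BR @i10  | tail

CYCLES = 7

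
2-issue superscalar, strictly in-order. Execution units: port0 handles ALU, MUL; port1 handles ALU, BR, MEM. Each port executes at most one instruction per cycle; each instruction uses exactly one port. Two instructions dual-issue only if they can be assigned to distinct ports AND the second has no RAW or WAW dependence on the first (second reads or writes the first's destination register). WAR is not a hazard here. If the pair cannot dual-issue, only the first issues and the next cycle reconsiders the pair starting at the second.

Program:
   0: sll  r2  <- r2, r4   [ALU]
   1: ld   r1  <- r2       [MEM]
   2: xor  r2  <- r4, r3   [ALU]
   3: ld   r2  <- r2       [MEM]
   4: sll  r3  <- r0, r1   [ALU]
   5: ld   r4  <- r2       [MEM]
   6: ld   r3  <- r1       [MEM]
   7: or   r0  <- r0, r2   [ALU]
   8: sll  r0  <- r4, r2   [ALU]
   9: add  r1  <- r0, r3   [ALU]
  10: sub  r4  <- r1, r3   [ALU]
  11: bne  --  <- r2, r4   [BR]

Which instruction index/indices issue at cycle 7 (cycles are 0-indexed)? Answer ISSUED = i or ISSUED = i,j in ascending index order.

#0 head=0: sll.ALU i0 RAW r2
#1 head=1: ld.MEM;xor.ALU i1/i2 pair
#2 head=3: ld.MEM;sll.ALU i3/i4 pair
#3 head=5: ld.MEM i5 no-port MEM/MEM
#4 head=6: ld.MEM;or.ALU i6/i7 pair
#5 head=8: sll.ALU i8 RAW r0
#6 head=9: add.ALU i9 RAW r1
#7 head=10: sub.ALU i10 RAW r4
#8 head=11: bne.BR i11 tail

ISSUED = 10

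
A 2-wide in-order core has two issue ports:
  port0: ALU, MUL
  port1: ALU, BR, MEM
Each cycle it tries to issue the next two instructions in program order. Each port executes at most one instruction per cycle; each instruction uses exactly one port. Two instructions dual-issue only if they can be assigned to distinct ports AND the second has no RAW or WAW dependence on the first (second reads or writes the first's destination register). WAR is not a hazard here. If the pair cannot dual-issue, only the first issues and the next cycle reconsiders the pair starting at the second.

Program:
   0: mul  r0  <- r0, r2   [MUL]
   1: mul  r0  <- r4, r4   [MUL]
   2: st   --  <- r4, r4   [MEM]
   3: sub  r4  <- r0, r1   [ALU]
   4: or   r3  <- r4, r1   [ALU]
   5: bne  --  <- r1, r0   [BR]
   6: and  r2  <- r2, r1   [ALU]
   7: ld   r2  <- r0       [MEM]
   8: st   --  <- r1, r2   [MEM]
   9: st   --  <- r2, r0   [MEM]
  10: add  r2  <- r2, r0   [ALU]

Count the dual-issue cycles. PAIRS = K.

c0: i0 mul.MUL  no-port MUL/MUL
c1: i1/i2 mul.MUL+st.MEM  pair
c2: i3 sub.ALU  RAW r4
c3: i4/i5 or.ALU+bne.BR  pair
c4: i6 and.ALU  WAW r2
c5: i7 ld.MEM  no-port MEM/MEM
c6: i8 st.MEM  no-port MEM/MEM
c7: i9/i10 st.MEM+add.ALU  pair

PAIRS = 3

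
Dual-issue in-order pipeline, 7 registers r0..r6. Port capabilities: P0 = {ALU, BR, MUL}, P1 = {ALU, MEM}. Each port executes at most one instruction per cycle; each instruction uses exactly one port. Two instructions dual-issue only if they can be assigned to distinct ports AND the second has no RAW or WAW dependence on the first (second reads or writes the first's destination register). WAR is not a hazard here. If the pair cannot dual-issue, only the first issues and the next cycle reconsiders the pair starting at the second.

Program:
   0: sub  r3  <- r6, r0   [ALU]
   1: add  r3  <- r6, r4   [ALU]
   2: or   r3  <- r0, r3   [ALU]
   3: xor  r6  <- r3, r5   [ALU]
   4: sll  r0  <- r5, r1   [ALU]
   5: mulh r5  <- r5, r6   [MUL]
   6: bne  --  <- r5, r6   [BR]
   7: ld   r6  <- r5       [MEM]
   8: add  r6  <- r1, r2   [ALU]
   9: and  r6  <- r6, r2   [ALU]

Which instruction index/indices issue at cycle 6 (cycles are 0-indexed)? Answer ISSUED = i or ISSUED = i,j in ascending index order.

ISSUED = 8

t=0 i0:sub.ALU ; WAW r3
t=1 i1:add.ALU ; RAW+WAW r3
t=2 i2:or.ALU ; RAW r3
t=3 i3,i4:xor.ALU+sll.ALU ; dual
t=4 i5:mulh.MUL ; no-port MUL/BR
t=5 i6,i7:bne.BR+ld.MEM ; dual
t=6 i8:add.ALU ; RAW+WAW r6
t=7 i9:and.ALU ; tail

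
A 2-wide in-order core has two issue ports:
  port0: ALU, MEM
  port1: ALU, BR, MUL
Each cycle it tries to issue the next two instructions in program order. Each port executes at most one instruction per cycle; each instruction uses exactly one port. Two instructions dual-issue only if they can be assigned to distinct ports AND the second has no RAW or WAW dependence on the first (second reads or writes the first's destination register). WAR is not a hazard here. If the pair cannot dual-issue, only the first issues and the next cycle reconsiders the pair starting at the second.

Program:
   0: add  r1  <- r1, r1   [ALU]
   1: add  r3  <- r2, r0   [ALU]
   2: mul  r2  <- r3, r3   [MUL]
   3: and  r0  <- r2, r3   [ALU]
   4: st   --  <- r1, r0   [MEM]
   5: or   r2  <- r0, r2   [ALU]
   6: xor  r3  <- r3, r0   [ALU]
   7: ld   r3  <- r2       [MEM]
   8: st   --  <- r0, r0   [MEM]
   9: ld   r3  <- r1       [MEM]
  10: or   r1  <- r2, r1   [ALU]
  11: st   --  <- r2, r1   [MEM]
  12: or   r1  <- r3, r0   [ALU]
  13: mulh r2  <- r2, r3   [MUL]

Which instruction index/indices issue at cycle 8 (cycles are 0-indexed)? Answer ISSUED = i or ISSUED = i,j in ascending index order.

ISSUED = 11,12

  cy0 -> i0/i1 (add+add) dual
  cy1 -> i2 (mul) RAW r2
  cy2 -> i3 (and) RAW r0
  cy3 -> i4/i5 (st+or) dual
  cy4 -> i6 (xor) WAW r3
  cy5 -> i7 (ld) no-port MEM/MEM
  cy6 -> i8 (st) no-port MEM/MEM
  cy7 -> i9/i10 (ld+or) dual
  cy8 -> i11/i12 (st+or) dual
  cy9 -> i13 (mulh) tail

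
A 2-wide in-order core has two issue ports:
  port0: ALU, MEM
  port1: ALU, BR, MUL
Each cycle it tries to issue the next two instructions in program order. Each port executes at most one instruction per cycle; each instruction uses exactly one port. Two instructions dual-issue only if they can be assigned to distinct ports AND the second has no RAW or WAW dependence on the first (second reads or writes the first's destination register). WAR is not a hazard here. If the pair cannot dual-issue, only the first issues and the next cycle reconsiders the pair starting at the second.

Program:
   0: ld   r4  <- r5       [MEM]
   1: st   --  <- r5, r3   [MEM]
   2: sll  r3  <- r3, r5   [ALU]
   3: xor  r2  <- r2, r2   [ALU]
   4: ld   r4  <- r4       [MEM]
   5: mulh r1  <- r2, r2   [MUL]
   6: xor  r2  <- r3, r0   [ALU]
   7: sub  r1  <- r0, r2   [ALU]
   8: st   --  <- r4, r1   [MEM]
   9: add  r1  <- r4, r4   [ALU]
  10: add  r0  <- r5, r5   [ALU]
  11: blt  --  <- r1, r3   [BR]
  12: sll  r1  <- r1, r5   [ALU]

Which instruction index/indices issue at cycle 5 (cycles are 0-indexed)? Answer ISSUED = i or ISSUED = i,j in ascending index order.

ISSUED = 8,9

[0] i0  ld.MEM  -- no-port MEM/MEM
[1] i1/i2  st.MEM+sll.ALU  -- pair
[2] i3/i4  xor.ALU+ld.MEM  -- pair
[3] i5/i6  mulh.MUL+xor.ALU  -- pair
[4] i7  sub.ALU  -- RAW r1
[5] i8/i9  st.MEM+add.ALU  -- pair
[6] i10/i11  add.ALU+blt.BR  -- pair
[7] i12  sll.ALU  -- tail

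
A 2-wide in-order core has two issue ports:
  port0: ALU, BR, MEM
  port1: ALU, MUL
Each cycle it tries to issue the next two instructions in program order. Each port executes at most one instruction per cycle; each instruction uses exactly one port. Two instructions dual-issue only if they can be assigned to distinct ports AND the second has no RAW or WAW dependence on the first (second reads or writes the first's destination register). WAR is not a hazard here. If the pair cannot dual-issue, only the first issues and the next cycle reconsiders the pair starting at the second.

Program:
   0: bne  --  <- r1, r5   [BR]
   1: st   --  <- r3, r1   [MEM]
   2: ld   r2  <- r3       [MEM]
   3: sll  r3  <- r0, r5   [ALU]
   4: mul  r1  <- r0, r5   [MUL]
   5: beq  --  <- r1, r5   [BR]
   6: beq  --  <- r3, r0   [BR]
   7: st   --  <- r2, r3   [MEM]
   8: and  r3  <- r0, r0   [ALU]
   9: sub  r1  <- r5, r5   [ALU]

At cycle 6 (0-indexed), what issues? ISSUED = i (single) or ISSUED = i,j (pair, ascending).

[0] i0  bne.BR  -- no-port BR/MEM
[1] i1  st.MEM  -- no-port MEM/MEM
[2] i2/i3  ld.MEM/sll.ALU  -- 2-wide
[3] i4  mul.MUL  -- RAW r1
[4] i5  beq.BR  -- no-port BR/BR
[5] i6  beq.BR  -- no-port BR/MEM
[6] i7/i8  st.MEM/and.ALU  -- 2-wide
[7] i9  sub.ALU  -- tail

ISSUED = 7,8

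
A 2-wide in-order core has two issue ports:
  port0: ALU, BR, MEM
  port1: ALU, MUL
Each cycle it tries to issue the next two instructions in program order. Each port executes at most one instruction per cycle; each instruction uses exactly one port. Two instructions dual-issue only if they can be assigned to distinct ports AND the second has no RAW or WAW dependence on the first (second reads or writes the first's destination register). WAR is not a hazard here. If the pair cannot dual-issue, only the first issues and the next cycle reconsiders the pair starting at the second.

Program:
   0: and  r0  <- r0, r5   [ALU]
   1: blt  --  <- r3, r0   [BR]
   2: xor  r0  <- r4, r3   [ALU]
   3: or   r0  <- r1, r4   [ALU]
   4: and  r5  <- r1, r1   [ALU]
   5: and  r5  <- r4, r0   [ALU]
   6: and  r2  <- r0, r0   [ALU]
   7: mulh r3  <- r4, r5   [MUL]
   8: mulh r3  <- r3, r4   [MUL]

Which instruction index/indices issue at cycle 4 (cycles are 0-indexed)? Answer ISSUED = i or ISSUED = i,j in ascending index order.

ISSUED = 7

c0: i0 and.ALU  RAW r0
c1: i1+i2 blt.BR;xor.ALU  dual
c2: i3+i4 or.ALU;and.ALU  dual
c3: i5+i6 and.ALU;and.ALU  dual
c4: i7 mulh.MUL  no-port MUL/MUL
c5: i8 mulh.MUL  tail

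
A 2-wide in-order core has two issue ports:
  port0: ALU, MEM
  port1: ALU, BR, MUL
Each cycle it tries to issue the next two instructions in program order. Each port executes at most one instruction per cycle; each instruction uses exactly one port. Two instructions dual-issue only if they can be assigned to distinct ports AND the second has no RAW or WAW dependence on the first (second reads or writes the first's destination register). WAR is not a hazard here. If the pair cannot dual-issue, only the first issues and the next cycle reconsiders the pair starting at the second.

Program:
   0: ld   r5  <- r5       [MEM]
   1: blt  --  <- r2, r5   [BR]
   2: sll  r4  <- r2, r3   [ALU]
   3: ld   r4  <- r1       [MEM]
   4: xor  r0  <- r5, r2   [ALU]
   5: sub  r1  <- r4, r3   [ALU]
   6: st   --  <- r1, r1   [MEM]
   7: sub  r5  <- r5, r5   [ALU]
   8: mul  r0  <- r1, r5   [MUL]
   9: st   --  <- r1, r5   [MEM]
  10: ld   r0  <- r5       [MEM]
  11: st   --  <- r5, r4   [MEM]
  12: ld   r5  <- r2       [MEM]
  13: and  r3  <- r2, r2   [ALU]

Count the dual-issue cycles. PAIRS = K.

PAIRS = 5

0. ld @i0  | RAW r5
1. blt sll @i1,i2  | 2-wide
2. ld xor @i3,i4  | 2-wide
3. sub @i5  | RAW r1
4. st sub @i6,i7  | 2-wide
5. mul st @i8,i9  | 2-wide
6. ld @i10  | no-port MEM/MEM
7. st @i11  | no-port MEM/MEM
8. ld and @i12,i13  | 2-wide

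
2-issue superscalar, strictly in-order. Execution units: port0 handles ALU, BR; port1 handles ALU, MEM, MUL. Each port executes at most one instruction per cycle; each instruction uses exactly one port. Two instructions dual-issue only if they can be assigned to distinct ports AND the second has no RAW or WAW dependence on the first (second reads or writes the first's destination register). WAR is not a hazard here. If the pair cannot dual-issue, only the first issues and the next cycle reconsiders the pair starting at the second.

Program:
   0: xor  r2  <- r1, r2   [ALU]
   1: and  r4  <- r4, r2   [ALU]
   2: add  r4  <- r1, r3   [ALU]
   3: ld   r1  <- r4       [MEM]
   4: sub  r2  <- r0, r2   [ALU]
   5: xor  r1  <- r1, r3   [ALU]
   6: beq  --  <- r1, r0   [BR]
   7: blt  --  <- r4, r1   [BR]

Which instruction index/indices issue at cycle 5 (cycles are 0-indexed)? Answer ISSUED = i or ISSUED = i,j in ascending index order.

0. xor @i0  | RAW r2
1. and @i1  | WAW r4
2. add @i2  | RAW r4
3. ld/sub @i3+i4  | 2-wide
4. xor @i5  | RAW r1
5. beq @i6  | no-port BR/BR
6. blt @i7  | tail

ISSUED = 6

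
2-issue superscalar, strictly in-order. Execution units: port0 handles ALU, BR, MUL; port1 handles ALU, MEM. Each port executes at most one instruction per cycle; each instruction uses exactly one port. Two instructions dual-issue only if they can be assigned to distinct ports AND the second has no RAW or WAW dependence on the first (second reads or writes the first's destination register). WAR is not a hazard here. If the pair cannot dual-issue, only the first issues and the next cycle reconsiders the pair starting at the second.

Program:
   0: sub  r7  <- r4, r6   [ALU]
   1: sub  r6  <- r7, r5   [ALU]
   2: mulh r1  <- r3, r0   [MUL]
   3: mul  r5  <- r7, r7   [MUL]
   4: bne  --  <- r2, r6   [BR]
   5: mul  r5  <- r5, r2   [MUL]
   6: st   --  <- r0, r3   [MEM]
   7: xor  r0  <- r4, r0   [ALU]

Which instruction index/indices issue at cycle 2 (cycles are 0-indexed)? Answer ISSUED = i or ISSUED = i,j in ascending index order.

ISSUED = 3

#0 head=0: sub i0 RAW r7
#1 head=1: sub/mulh i1&i2 dual
#2 head=3: mul i3 no-port MUL/BR
#3 head=4: bne i4 no-port BR/MUL
#4 head=5: mul/st i5&i6 dual
#5 head=7: xor i7 tail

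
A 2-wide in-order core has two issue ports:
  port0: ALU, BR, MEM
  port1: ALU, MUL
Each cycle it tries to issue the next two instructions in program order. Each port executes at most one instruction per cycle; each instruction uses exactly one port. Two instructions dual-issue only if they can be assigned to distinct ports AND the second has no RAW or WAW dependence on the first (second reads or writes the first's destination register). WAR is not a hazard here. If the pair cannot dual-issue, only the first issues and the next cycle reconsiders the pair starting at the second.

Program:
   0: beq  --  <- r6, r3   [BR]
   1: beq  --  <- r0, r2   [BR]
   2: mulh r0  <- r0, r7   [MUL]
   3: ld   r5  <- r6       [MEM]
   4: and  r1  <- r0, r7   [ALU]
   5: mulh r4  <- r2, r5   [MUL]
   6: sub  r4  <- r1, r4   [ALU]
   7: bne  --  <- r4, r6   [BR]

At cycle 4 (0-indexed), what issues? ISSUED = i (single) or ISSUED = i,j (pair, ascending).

[0] i0  beq.BR  -- no-port BR/BR
[1] i1+i2  beq.BR+mulh.MUL  -- pair
[2] i3+i4  ld.MEM+and.ALU  -- pair
[3] i5  mulh.MUL  -- RAW+WAW r4
[4] i6  sub.ALU  -- RAW r4
[5] i7  bne.BR  -- tail

ISSUED = 6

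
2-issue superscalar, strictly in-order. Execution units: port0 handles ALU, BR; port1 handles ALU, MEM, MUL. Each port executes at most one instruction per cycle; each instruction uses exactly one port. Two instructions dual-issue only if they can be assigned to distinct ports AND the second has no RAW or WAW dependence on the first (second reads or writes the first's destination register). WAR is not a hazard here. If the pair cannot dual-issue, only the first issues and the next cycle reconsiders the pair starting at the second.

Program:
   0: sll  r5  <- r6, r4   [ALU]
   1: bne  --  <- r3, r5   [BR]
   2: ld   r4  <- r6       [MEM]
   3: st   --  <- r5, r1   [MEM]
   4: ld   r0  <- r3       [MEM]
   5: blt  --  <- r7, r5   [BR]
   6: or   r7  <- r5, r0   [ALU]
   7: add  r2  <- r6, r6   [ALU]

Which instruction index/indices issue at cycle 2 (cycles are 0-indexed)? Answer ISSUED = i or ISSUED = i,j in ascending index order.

  cy0 -> i0 (sll.ALU) RAW r5
  cy1 -> i1+i2 (bne.BR;ld.MEM) 2-wide
  cy2 -> i3 (st.MEM) no-port MEM/MEM
  cy3 -> i4+i5 (ld.MEM;blt.BR) 2-wide
  cy4 -> i6+i7 (or.ALU;add.ALU) 2-wide

ISSUED = 3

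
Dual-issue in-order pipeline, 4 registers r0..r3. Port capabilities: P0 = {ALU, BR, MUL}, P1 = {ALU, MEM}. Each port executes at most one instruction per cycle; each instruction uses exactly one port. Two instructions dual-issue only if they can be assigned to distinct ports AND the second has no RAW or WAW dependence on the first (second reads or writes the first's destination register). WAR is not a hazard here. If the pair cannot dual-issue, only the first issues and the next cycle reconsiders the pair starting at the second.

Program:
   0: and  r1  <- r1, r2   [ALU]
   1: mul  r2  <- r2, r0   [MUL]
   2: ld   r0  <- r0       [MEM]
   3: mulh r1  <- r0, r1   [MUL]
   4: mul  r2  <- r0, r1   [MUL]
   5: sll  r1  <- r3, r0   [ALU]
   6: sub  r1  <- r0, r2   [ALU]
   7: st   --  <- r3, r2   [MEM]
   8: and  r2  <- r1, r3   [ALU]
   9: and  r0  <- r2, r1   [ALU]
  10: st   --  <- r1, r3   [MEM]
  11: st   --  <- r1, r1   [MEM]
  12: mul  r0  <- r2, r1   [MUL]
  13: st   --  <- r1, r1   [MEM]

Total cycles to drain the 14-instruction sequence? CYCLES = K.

0. and+mul @i0/i1  | pair
1. ld @i2  | RAW r0
2. mulh @i3  | no-port MUL/MUL
3. mul+sll @i4/i5  | pair
4. sub+st @i6/i7  | pair
5. and @i8  | RAW r2
6. and+st @i9/i10  | pair
7. st+mul @i11/i12  | pair
8. st @i13  | tail

CYCLES = 9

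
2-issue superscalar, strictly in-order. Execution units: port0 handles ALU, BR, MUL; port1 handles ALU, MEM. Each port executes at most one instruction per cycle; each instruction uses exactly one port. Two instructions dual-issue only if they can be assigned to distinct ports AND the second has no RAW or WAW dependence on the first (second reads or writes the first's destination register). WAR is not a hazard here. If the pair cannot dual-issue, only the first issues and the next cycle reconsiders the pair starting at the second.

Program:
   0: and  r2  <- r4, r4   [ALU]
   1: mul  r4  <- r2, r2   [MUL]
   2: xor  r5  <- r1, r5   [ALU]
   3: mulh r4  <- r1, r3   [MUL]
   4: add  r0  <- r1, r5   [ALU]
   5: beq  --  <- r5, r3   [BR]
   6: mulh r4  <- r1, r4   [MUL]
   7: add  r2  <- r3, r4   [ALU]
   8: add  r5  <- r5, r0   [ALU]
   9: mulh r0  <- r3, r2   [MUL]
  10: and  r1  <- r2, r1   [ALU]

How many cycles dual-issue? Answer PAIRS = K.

#0 head=0: and.ALU i0 RAW r2
#1 head=1: mul.MUL+xor.ALU i1+i2 pair
#2 head=3: mulh.MUL+add.ALU i3+i4 pair
#3 head=5: beq.BR i5 no-port BR/MUL
#4 head=6: mulh.MUL i6 RAW r4
#5 head=7: add.ALU+add.ALU i7+i8 pair
#6 head=9: mulh.MUL+and.ALU i9+i10 pair

PAIRS = 4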